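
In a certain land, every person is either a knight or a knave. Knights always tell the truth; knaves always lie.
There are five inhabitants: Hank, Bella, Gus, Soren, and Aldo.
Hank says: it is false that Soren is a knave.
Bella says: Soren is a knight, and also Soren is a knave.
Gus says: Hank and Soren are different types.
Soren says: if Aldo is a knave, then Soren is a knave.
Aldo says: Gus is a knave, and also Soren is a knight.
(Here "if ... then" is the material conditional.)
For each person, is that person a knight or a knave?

Knights: Hank, Soren, and Aldo. Knaves: Bella and Gus.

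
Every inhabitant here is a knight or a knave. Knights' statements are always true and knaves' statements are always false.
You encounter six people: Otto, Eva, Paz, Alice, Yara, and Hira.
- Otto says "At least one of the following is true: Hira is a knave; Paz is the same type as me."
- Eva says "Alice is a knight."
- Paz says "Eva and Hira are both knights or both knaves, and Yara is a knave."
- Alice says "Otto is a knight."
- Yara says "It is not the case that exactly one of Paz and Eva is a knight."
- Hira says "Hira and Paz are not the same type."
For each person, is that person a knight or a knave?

Otto is a knight, Eva is a knight, Paz is a knave, Alice is a knight, Yara is a knave, and Hira is a knave.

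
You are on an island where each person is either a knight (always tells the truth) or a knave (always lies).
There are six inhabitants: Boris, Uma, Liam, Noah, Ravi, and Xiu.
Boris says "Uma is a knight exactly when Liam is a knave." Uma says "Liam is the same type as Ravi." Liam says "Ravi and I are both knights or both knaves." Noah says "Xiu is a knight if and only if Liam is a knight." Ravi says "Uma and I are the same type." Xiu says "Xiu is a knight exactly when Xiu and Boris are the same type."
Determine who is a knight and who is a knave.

Boris is a knave, Uma is a knight, Liam is a knight, Noah is a knave, Ravi is a knight, and Xiu is a knave.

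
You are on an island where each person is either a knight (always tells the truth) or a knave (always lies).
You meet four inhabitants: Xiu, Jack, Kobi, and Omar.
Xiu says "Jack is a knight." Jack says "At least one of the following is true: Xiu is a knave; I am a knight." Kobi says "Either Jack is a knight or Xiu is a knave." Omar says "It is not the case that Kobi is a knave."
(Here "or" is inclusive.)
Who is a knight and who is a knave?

Xiu is a knight, Jack is a knight, Kobi is a knight, and Omar is a knight.

Xiu (knight): "Jack is a knight" — True. ✓
Since Jack is a knight, "at least one of the following is true: Xiu is a knave; I am a knight" needs to be True, which holds.
Kobi is a knight, and the claim "either Jack is a knight or Xiu is a knave" is indeed True.
As a knight, Omar's statement "it is not the case that Kobi is a knave" should be True; it is.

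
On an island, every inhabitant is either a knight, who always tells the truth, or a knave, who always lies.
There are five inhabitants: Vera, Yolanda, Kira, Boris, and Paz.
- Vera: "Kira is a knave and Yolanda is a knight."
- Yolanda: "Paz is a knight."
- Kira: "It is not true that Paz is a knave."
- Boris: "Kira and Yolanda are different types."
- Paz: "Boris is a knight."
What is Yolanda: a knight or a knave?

Consistent assignments: {Vera=knave, Yolanda=knave, Kira=knave, Boris=knave, Paz=knave}
In every consistent assignment, Yolanda is a knave.

Yolanda is a knave.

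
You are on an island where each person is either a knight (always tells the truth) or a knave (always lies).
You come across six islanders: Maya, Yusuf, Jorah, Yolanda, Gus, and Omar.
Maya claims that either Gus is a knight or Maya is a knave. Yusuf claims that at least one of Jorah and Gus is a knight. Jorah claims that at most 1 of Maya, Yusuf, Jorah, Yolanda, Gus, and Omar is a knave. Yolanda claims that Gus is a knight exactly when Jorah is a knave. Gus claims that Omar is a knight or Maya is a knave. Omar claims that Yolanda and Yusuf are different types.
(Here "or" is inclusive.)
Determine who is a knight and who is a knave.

Maya is a knight, Yusuf is a knight, Jorah is a knight, Yolanda is a knave, Gus is a knight, and Omar is a knight.

Since Maya is a knight, "either Gus is a knight or Maya is a knave" needs to be true, which holds.
Yusuf is a knight, so "at least one of Jorah and Gus is a knight" must be true — and it is.
Jorah is a knight, and the claim "at most 1 of Maya, Yusuf, Jorah, Yolanda, Gus, and Omar is a knave" is indeed true.
As a knave, Yolanda's statement "Gus is a knight exactly when Jorah is a knave" should be false; it is.
Gus is a knight, so "Omar is a knight or Maya is a knave" must be true — and it is.
Omar is a knight, and the claim "Yolanda and Yusuf are different types" is indeed true.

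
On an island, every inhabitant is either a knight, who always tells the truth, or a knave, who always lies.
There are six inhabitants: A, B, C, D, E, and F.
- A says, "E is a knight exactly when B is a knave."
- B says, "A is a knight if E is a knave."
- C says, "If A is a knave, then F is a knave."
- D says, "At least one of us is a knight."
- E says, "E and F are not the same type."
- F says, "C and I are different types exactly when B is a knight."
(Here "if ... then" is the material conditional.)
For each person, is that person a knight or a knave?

Since A is a knave, "E is a knight exactly when B is a knave" needs to be false, which holds.
B is a knave, and the claim "A is a knight if E is a knave" is indeed false.
As a knight, C's statement "if A is a knave, then F is a knave" should be true; it is.
D (knight): "at least one of us is a knight" — true. ✓
As a knave, E's statement "E and F are not the same type" should be false; it is.
F is a knave, so "C and I are different types exactly when B is a knight" must be false — and it is.

A is a knave, B is a knave, C is a knight, D is a knight, E is a knave, and F is a knave.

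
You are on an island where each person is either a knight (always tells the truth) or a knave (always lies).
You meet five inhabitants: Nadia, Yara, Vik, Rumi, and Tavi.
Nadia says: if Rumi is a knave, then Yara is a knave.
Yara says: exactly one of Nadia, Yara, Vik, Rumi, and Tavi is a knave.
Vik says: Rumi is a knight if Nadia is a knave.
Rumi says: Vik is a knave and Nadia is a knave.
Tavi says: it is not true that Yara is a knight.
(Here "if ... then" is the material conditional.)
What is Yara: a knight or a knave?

Yara is a knave.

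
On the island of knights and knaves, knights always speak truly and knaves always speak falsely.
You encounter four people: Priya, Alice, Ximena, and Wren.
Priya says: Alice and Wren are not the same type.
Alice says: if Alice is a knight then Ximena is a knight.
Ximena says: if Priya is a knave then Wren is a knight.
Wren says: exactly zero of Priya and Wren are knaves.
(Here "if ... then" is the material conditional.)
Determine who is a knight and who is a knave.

Knights: Priya, Alice, and Ximena. Knaves: Wren.

Priya is a knight; "Alice and Wren are not the same type" is true, as required.
Since Alice is a knight, "if Alice is a knight then Ximena is a knight" needs to be true, which holds.
Ximena (knight): "if Priya is a knave then Wren is a knight" — true. ✓
Wren (knave): "exactly zero of Priya and Wren are knaves" — False. ✓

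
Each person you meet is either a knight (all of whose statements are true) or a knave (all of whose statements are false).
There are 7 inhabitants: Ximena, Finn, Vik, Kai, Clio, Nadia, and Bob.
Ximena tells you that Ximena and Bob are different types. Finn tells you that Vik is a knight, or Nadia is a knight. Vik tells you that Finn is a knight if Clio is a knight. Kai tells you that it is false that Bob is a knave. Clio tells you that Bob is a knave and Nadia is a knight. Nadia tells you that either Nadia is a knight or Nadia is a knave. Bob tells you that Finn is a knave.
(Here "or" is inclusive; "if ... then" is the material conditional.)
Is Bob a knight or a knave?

Bob is a knave.

Consistent assignments: {Ximena=knight, Finn=knight, Vik=knight, Kai=knave, Clio=knight, Nadia=knight, Bob=knave}; {Ximena=knave, Finn=knight, Vik=knight, Kai=knave, Clio=knight, Nadia=knight, Bob=knave}
In every consistent assignment, Bob is a knave.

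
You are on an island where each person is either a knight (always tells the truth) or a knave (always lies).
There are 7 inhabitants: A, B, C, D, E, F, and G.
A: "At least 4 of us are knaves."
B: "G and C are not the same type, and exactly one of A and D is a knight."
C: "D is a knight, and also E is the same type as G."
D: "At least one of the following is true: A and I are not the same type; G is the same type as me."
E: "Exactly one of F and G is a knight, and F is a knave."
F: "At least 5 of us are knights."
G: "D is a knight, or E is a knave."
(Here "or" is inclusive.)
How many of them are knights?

4

The unique consistent assignment is A=knave, B=knave, C=knight, D=knight, E=knight, F=knave, G=knight.
That has 4 knights.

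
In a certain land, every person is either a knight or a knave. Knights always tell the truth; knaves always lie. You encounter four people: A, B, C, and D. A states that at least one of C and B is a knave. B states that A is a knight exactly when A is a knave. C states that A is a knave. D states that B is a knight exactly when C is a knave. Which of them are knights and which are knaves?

Knights: A. Knaves: B, C, and D.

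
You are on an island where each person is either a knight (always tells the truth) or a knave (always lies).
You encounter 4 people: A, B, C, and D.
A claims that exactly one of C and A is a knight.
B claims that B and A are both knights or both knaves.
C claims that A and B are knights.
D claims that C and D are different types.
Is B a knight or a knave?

Consistent assignments: {A=knight, B=knave, C=knave, D=knight}; {A=knight, B=knave, C=knave, D=knave}
In every consistent assignment, B is a knave.

B is a knave.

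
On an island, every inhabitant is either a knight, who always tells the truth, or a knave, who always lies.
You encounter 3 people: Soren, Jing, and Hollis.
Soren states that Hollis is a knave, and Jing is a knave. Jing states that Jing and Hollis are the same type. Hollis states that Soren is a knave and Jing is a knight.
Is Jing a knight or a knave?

Consistent assignments: {Soren=knave, Jing=knight, Hollis=knight}
In every consistent assignment, Jing is a knight.

Jing is a knight.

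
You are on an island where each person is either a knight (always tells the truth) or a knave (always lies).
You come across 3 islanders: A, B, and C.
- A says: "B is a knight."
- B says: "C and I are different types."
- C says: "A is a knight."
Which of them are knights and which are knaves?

Knights: none. Knaves: A, B, and C.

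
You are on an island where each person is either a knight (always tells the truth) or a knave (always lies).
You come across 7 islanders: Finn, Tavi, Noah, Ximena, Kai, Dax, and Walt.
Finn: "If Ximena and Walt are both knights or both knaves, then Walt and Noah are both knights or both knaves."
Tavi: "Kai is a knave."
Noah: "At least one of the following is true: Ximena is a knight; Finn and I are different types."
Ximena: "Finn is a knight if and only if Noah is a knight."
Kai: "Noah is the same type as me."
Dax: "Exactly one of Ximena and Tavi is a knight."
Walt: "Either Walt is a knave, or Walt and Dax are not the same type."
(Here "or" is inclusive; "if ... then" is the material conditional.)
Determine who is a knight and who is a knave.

Finn is a knight, so "if Ximena and Walt are both knights or both knaves, then Walt and Noah are both knights or both knaves" must be true — and it is.
As a knight, Tavi's statement "Kai is a knave" should be true; it is.
Noah is a knight; "at least one of the following is true: Ximena is a knight; Finn and I are different types" is true, as required.
Since Ximena is a knight, "Finn is a knight if and only if Noah is a knight" needs to be true, which holds.
Since Kai is a knave, "Noah is the same type as me" needs to be False, which holds.
Dax is a knave; "exactly one of Ximena and Tavi is a knight" is False, as required.
As a knight, Walt's statement "either Walt is a knave, or Walt and Dax are not the same type" should be true; it is.

Finn is a knight, Tavi is a knight, Noah is a knight, Ximena is a knight, Kai is a knave, Dax is a knave, and Walt is a knight.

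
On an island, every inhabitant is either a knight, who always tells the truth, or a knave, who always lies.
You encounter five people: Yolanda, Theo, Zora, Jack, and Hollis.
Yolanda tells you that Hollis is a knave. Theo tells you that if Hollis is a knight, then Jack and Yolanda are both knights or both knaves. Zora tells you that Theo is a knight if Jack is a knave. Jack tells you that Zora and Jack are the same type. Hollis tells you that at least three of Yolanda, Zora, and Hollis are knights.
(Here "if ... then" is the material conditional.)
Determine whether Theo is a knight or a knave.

Theo is a knight.

Consistent assignments: {Yolanda=knight, Theo=knight, Zora=knight, Jack=knight, Hollis=knave}; {Yolanda=knight, Theo=knight, Zora=knight, Jack=knave, Hollis=knave}
In every consistent assignment, Theo is a knight.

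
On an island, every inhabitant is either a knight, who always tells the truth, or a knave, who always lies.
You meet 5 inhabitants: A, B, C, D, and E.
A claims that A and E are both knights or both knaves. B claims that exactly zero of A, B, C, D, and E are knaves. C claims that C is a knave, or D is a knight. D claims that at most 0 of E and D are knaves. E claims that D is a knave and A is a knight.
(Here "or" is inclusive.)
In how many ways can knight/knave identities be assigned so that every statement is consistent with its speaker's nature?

0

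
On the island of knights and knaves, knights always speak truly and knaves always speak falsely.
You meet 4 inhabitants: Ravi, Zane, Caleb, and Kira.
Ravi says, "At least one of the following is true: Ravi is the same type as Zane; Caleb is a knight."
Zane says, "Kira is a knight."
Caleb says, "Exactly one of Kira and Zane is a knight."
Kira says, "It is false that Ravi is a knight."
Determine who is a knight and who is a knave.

Suppose Ravi is a knight. Then Ravi's statement "at least one of the following is true: Ravi is the same type as Zane; Caleb is a knight" would have to be true. Checking the 8 ways to assign the others, none is consistent with every speaker.
(For instance, with Zane=knight, Caleb=knave, Kira=knight, Kira's claim "it is false that Ravi is a knight" comes out false where it would need to be true.)
So Ravi must be a knave, making "at least one of the following is true: Ravi is the same type as Zane; Caleb is a knight" false. Taking Ravi=knave, Zane=knight, Caleb=knave, Kira=knight, each remaining statement checks out:
  Zane (knight): "Kira is a knight" — true. ✓
  Caleb (knave): "exactly one of Kira and Zane is a knight" — false. ✓
  Kira (knight): "it is false that Ravi is a knight" — true. ✓
This is the unique consistent assignment.

Ravi is a knave, Zane is a knight, Caleb is a knave, and Kira is a knight.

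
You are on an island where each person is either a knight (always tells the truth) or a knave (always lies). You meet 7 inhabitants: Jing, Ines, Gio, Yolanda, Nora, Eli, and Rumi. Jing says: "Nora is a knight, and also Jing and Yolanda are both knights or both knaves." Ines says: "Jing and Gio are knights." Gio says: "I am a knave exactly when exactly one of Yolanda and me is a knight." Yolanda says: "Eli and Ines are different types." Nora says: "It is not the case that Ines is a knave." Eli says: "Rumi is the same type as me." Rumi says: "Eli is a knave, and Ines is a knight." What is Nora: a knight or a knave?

Nora is a knight.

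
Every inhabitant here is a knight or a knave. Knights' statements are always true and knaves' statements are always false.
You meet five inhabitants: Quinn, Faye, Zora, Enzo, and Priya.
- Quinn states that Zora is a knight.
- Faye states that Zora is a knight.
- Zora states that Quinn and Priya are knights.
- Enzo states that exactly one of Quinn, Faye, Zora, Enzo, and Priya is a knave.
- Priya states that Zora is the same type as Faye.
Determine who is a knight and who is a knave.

Knights: Priya. Knaves: Quinn, Faye, Zora, and Enzo.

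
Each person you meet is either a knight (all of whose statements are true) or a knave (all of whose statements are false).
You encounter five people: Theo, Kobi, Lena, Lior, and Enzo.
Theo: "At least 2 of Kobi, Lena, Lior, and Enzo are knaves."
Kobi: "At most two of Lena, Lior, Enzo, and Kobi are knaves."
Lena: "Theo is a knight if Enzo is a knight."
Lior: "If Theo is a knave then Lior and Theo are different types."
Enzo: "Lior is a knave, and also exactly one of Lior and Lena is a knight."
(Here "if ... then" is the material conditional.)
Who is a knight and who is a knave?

Knights: Kobi, Lena, and Lior. Knaves: Theo and Enzo.

Suppose Theo is a knight. Then Theo's statement "at least 2 of Kobi, Lena, Lior, and Enzo are knaves" would have to be true. Checking the 16 ways to assign the others, none is consistent with every speaker.
(For instance, with Kobi=knight, Lena=knight, Lior=knight, Enzo=knave, Theo's claim "at least 2 of Kobi, Lena, Lior, and Enzo are knaves" comes out false where it would need to be true.)
So Theo must be a knave, making "at least 2 of Kobi, Lena, Lior, and Enzo are knaves" false. Taking Theo=knave, Kobi=knight, Lena=knight, Lior=knight, Enzo=knave, each remaining statement checks out:
  Kobi (knight): "at most two of Lena, Lior, Enzo, and Kobi are knaves" — true. ✓
  Lena (knight): "Theo is a knight if Enzo is a knight" — true. ✓
  Lior (knight): "if Theo is a knave then Lior and Theo are different types" — true. ✓
  Enzo (knave): "Lior is a knave, and also exactly one of Lior and Lena is a knight" — false. ✓
This is the unique consistent assignment.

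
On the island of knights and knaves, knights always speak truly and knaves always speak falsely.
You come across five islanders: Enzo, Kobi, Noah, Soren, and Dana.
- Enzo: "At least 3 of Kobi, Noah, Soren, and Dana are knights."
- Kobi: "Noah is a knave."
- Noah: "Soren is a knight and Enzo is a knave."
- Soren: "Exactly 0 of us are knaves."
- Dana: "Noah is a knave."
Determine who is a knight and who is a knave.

Enzo is a knave, Kobi is a knight, Noah is a knave, Soren is a knave, and Dana is a knight.

Suppose Enzo is a knight. Then Enzo's statement "at least 3 of Kobi, Noah, Soren, and Dana are knights" would have to be true. Checking the 16 ways to assign the others, none is consistent with every speaker.
(For instance, with Kobi=knight, Noah=knave, Soren=knave, Dana=knight, Enzo's claim "at least 3 of Kobi, Noah, Soren, and Dana are knights" comes out false where it would need to be true.)
So Enzo must be a knave, making "at least 3 of Kobi, Noah, Soren, and Dana are knights" false. Taking Enzo=knave, Kobi=knight, Noah=knave, Soren=knave, Dana=knight, each remaining statement checks out:
  Kobi (knight): "Noah is a knave" — true. ✓
  Noah (knave): "Soren is a knight and Enzo is a knave" — false. ✓
  Soren (knave): "exactly 0 of us are knaves" — false. ✓
  Dana (knight): "Noah is a knave" — true. ✓
This is the unique consistent assignment.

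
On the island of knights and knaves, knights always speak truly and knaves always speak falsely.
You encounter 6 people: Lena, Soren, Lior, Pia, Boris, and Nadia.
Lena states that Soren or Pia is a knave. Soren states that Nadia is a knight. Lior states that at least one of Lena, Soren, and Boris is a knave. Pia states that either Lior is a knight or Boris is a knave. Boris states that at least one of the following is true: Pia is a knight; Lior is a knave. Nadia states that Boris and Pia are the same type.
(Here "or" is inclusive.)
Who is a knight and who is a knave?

Knights: Soren, Lior, Pia, Boris, and Nadia. Knaves: Lena.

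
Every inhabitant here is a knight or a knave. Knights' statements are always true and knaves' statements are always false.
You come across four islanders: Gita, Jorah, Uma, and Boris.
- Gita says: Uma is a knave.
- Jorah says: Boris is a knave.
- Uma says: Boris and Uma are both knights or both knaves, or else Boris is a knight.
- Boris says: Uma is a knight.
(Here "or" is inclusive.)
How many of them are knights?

The unique consistent assignment is Gita=knave, Jorah=knave, Uma=knight, Boris=knight.
That has 2 knights.

2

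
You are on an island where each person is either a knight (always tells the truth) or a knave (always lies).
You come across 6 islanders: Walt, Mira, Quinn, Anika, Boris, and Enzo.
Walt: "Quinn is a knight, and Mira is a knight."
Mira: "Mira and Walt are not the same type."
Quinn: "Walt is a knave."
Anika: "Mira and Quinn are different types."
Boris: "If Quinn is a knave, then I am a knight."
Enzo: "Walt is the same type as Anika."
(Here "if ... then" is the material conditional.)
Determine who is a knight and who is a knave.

Knights: Quinn, Anika, and Boris. Knaves: Walt, Mira, and Enzo.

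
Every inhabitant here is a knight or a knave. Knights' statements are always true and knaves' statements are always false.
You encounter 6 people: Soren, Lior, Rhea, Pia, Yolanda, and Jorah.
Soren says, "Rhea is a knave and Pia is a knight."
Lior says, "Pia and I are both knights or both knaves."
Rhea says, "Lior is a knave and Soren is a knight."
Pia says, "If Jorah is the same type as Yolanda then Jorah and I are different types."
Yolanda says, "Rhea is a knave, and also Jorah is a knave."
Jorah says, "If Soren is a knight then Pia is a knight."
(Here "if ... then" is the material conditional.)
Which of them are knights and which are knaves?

Soren is a knight, and the claim "Rhea is a knave and Pia is a knight" is indeed True.
Lior (knight): "Pia and I are both knights or both knaves" — True. ✓
Since Rhea is a knave, "Lior is a knave and Soren is a knight" needs to be false, which holds.
Since Pia is a knight, "if Jorah is the same type as Yolanda then Jorah and I are different types" needs to be True, which holds.
As a knave, Yolanda's statement "Rhea is a knave, and also Jorah is a knave" should be false; it is.
Jorah is a knight; "if Soren is a knight then Pia is a knight" is True, as required.

Soren is a knight, Lior is a knight, Rhea is a knave, Pia is a knight, Yolanda is a knave, and Jorah is a knight.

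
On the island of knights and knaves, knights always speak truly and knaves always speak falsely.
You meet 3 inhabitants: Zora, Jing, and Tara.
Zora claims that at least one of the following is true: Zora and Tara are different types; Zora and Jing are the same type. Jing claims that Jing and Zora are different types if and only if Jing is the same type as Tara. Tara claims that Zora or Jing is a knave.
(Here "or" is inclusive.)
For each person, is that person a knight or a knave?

Knights: Zora and Jing. Knaves: Tara.

Suppose Zora is a knave. Then Zora's statement "at least one of the following is true: Zora and Tara are different types; Zora and Jing are the same type" would have to be false. Checking the 4 ways to assign the others, none is consistent with every speaker.
(For instance, with Jing=knight, Tara=knave, Jing's claim "Jing and Zora are different types if and only if Jing is the same type as Tara" comes out false where it would need to be true.)
So Zora must be a knight, making "at least one of the following is true: Zora and Tara are different types; Zora and Jing are the same type" true. Taking Zora=knight, Jing=knight, Tara=knave, each remaining statement checks out:
  Jing (knight): "Jing and Zora are different types if and only if Jing is the same type as Tara" — true. ✓
  Tara (knave): "Zora or Jing is a knave" — false. ✓
This is the unique consistent assignment.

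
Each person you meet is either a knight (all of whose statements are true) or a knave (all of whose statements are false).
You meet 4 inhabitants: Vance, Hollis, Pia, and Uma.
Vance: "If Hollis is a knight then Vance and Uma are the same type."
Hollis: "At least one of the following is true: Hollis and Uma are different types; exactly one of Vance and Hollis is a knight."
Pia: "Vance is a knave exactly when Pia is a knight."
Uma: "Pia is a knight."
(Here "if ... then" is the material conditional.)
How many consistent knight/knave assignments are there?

1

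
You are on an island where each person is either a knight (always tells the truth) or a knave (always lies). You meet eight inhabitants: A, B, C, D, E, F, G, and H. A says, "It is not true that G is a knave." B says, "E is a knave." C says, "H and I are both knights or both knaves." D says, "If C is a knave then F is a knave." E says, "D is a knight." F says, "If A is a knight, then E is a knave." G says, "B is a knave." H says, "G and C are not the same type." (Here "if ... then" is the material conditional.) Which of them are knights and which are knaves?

A is a knight, B is a knave, C is a knave, D is a knight, E is a knight, F is a knave, G is a knight, and H is a knight.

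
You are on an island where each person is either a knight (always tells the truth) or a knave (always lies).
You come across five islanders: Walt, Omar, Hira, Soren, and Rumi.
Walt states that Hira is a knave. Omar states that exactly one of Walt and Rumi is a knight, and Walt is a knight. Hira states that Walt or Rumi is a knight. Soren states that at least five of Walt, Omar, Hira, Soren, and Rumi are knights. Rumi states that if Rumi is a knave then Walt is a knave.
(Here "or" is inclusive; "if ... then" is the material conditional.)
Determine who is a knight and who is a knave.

Suppose Walt is a knight. Then Walt's statement "Hira is a knave" would have to be true. Checking the 16 ways to assign the others, none is consistent with every speaker.
(For instance, with Omar=knave, Hira=knight, Soren=knave, Rumi=knight, Walt's claim "Hira is a knave" comes out false where it would need to be true.)
So Walt must be a knave, making "Hira is a knave" false. Taking Walt=knave, Omar=knave, Hira=knight, Soren=knave, Rumi=knight, each remaining statement checks out:
  Omar (knave): "exactly one of Walt and Rumi is a knight, and Walt is a knight" — false. ✓
  Hira (knight): "Walt or Rumi is a knight" — true. ✓
  Soren (knave): "at least five of Walt, Omar, Hira, Soren, and Rumi are knights" — false. ✓
  Rumi (knight): "if Rumi is a knave then Walt is a knave" — true. ✓
This is the unique consistent assignment.

Walt is a knave, Omar is a knave, Hira is a knight, Soren is a knave, and Rumi is a knight.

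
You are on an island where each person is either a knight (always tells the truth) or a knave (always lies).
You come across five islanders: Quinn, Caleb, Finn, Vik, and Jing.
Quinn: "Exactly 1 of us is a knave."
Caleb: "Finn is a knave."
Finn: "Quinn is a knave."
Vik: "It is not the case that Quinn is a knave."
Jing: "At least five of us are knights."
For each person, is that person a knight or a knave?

Since Quinn is a knave, "exactly 1 of us is a knave" needs to be false, which holds.
Caleb is a knave, and the claim "Finn is a knave" is indeed false.
Finn is a knight, so "Quinn is a knave" must be True — and it is.
Vik is a knave, and the claim "it is not the case that Quinn is a knave" is indeed false.
Jing is a knave; "at least five of us are knights" is false, as required.

Quinn is a knave, Caleb is a knave, Finn is a knight, Vik is a knave, and Jing is a knave.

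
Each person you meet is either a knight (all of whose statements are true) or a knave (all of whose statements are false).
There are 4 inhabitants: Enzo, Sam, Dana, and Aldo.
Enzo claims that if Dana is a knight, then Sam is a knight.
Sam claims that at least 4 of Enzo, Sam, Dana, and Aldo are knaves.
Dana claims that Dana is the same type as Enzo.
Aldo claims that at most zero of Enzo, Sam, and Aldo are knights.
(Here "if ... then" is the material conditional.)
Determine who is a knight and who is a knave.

Enzo is a knight, Sam is a knave, Dana is a knave, and Aldo is a knave.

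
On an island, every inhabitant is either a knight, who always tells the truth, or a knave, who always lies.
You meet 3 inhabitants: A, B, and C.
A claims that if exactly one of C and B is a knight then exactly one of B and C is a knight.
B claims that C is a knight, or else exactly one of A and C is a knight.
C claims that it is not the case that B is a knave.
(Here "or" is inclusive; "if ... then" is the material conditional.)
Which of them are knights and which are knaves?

Knights: A, B, and C. Knaves: none.

Suppose A is a knave. Then A's statement "if exactly one of C and B is a knight then exactly one of B and C is a knight" would have to be false. Checking the 4 ways to assign the others, none is consistent with every speaker.
(For instance, with B=knight, C=knight, A's claim "if exactly one of C and B is a knight then exactly one of B and C is a knight" comes out true where it would need to be false.)
So A must be a knight, making "if exactly one of C and B is a knight then exactly one of B and C is a knight" true. Taking A=knight, B=knight, C=knight, each remaining statement checks out:
  B (knight): "C is a knight, or else exactly one of A and C is a knight" — true. ✓
  C (knight): "it is not the case that B is a knave" — true. ✓
This is the unique consistent assignment.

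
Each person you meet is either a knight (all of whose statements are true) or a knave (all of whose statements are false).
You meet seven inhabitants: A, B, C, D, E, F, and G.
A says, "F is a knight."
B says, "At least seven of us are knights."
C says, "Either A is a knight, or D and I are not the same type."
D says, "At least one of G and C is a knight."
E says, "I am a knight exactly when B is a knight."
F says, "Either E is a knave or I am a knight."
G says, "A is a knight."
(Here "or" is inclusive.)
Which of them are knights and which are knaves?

A is a knight; "F is a knight" is True, as required.
B is a knight, and the claim "at least seven of us are knights" is indeed True.
C is a knight, so "either A is a knight, or D and I are not the same type" must be True — and it is.
Since D is a knight, "at least one of G and C is a knight" needs to be True, which holds.
Since E is a knight, "I am a knight exactly when B is a knight" needs to be True, which holds.
F is a knight, so "either E is a knave or I am a knight" must be True — and it is.
Since G is a knight, "A is a knight" needs to be True, which holds.

A is a knight, B is a knight, C is a knight, D is a knight, E is a knight, F is a knight, and G is a knight.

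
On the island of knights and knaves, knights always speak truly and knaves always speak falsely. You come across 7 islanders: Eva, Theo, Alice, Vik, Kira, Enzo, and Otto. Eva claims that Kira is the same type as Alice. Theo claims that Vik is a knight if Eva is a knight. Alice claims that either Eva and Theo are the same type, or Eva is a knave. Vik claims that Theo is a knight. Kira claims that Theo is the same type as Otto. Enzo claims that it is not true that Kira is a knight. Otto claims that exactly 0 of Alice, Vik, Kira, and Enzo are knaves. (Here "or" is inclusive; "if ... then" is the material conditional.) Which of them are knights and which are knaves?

Eva is a knave, Theo is a knight, Alice is a knight, Vik is a knight, Kira is a knave, Enzo is a knight, and Otto is a knave.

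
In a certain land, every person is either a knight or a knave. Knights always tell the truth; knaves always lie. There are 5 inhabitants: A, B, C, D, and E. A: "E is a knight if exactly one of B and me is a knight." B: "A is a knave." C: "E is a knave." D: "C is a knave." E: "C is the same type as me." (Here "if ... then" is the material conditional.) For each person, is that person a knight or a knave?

Knights: B and C. Knaves: A, D, and E.

Since A is a knave, "E is a knight if exactly one of B and me is a knight" needs to be false, which holds.
Since B is a knight, "A is a knave" needs to be true, which holds.
Since C is a knight, "E is a knave" needs to be true, which holds.
D (knave): "C is a knave" — false. ✓
E (knave): "C is the same type as me" — false. ✓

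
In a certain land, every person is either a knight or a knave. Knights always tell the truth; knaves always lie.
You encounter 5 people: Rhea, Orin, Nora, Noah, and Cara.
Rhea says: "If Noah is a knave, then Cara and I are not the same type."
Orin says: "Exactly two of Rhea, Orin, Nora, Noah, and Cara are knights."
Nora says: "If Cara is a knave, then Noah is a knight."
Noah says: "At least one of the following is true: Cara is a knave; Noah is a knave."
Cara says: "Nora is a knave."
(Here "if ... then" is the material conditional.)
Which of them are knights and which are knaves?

Knights: Rhea, Nora, and Noah. Knaves: Orin and Cara.

Rhea (knight): "if Noah is a knave, then Cara and I are not the same type" — true. ✓
Orin is a knave, and the claim "exactly two of Rhea, Orin, Nora, Noah, and Cara are knights" is indeed false.
As a knight, Nora's statement "if Cara is a knave, then Noah is a knight" should be true; it is.
Noah is a knight; "at least one of the following is true: Cara is a knave; Noah is a knave" is true, as required.
As a knave, Cara's statement "Nora is a knave" should be false; it is.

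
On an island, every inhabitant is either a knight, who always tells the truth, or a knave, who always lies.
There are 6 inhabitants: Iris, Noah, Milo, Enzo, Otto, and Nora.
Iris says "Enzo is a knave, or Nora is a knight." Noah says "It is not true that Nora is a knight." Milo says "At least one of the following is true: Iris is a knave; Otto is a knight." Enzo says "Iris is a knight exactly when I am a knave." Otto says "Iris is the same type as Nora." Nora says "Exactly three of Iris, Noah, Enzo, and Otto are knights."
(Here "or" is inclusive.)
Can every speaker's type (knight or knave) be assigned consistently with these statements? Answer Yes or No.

No

Checking all 64 assignments, each has at least one speaker whose statement's truth value contradicts their type.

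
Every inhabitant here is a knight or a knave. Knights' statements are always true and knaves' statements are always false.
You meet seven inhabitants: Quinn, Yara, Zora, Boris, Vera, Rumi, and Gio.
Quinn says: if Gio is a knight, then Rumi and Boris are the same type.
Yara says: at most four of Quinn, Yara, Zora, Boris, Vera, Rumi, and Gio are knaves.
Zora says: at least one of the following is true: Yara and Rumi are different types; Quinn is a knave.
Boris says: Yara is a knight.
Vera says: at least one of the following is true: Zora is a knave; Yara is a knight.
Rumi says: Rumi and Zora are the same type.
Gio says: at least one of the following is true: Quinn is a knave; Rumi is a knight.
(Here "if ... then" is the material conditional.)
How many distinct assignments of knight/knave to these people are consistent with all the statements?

Consistent assignments:
  Quinn=knight, Yara=knight, Zora=knight, Boris=knight, Vera=knight, Rumi=knave, Gio=knave
  Quinn=knave, Yara=knight, Zora=knight, Boris=knight, Vera=knight, Rumi=knave, Gio=knight

2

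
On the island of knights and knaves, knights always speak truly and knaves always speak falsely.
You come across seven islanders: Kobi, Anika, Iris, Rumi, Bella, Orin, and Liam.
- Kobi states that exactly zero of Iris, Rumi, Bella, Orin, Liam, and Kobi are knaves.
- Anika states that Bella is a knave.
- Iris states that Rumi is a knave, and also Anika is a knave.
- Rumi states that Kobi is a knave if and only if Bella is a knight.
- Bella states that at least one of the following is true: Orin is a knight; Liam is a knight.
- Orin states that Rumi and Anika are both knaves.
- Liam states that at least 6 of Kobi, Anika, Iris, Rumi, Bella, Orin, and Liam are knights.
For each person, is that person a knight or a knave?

Kobi is a knave, Anika is a knight, Iris is a knave, Rumi is a knave, Bella is a knave, Orin is a knave, and Liam is a knave.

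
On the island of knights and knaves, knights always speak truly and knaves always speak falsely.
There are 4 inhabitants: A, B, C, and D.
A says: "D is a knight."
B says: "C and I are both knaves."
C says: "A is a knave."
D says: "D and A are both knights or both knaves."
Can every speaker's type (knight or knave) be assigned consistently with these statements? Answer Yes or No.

No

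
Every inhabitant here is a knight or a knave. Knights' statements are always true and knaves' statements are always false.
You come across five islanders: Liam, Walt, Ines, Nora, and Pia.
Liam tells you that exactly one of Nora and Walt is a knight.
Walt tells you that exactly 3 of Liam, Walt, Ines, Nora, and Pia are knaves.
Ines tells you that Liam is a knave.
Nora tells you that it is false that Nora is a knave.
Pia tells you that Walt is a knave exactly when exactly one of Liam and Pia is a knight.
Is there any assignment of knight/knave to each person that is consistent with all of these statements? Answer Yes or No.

Yes

One consistent assignment: Liam=knight, Walt=knight, Ines=knave, Nora=knave, Pia=knave.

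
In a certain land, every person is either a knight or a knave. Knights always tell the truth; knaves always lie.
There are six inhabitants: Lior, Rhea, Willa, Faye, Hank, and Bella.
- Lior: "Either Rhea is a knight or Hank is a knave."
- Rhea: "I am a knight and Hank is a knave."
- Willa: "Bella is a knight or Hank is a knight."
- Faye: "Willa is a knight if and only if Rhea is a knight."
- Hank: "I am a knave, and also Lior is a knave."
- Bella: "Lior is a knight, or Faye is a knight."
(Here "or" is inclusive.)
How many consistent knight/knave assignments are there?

2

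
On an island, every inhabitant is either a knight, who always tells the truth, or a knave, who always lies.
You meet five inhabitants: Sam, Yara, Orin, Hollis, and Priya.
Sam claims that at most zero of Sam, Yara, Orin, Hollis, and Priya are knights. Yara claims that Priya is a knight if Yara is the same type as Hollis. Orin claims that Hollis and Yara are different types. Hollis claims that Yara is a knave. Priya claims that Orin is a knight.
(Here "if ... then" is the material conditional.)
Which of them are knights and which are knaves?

As a knave, Sam's statement "at most zero of Sam, Yara, Orin, Hollis, and Priya are knights" should be false; it is.
Yara (knight): "Priya is a knight if Yara is the same type as Hollis" — true. ✓
Orin is a knight, and the claim "Hollis and Yara are different types" is indeed true.
Hollis is a knave, and the claim "Yara is a knave" is indeed false.
Priya is a knight, and the claim "Orin is a knight" is indeed true.

Sam is a knave, Yara is a knight, Orin is a knight, Hollis is a knave, and Priya is a knight.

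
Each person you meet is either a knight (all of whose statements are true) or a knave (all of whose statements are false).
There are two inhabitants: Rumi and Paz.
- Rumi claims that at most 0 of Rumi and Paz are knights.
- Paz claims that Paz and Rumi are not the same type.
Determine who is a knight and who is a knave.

Knights: Paz. Knaves: Rumi.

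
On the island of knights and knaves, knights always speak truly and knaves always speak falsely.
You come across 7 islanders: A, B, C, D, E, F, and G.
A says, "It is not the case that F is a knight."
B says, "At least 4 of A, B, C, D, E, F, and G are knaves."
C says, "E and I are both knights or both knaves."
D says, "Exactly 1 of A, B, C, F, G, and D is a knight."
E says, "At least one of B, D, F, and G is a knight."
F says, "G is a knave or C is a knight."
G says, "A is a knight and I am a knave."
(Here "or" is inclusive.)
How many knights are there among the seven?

3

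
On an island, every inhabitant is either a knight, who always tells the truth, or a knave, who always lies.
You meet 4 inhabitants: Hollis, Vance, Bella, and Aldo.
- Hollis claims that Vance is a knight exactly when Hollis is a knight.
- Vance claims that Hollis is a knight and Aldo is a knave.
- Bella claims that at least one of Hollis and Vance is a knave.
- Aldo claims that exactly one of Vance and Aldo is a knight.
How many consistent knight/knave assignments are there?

0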